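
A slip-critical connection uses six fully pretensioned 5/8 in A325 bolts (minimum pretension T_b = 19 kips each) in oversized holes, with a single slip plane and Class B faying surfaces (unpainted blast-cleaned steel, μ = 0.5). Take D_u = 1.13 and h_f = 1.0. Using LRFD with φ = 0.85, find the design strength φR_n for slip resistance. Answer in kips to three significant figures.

54.7 kips

R_n = μ · D_u · h_f · T_b · n_s · n_b = 0.5 × 1.13 × 1.0 × 19 × 1 × 6 = 64.41 kips.
Design strength φR_n = 0.85 × 64.41 = 54.7 kips.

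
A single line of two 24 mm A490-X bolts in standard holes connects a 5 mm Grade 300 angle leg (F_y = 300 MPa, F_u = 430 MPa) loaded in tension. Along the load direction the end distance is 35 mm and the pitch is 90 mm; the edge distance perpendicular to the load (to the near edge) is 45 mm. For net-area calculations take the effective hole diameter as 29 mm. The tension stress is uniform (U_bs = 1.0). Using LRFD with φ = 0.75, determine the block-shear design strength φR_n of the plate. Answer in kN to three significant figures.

128 kN

Shear plane L_v = 35 + 1·90 = 125 mm; A_gv = 125 × 5 = 625 mm².
A_nv = (125 − 1.5·29) × 5 = 407.5 mm².
A_nt = (45 − 0.5·29) × 5 = 152.5 mm².
0.6 F_u A_nv = 105.1 kN; 0.6 F_y A_gv = 112.5 kN → shear rupture governs the shear term.
R_n = 105.1 + 1.0 × 430 × 152.5 / 1000 = 170.7 kN.
Design strength φR_n = 0.75 × 170.7 = 128 kN.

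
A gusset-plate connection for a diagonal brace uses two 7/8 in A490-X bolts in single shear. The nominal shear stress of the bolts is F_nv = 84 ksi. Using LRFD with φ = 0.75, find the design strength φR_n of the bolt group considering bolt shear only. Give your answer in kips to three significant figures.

A_b = π × 0.875² / 4 = 0.6013 in².
R_n = F_nv · A_b · n · n_s = 84 × 0.6013 × 2 × 1 = 101 kips.
Design strength φR_n = 0.75 × 101 = 75.8 kips.

75.8 kips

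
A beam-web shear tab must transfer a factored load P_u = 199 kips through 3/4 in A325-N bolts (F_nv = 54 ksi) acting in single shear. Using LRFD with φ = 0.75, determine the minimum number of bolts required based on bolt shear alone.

A_b = π·0.75²/4 = 0.4418 in².
Per-bolt design strength φR_n = 0.75 × 54 × 0.4418 × 1 = 17.89 kips.
n ≥ 199 / 17.89 = 11.12 → use 12 bolts.

12 bolts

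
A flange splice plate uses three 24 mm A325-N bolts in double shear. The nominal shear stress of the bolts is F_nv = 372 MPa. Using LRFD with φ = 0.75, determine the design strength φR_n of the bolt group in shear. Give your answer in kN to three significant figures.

A_b = π × 24² / 4 = 452.4 mm².
R_n = F_nv · A_b · n · n_s = 372 × 452.4 × 3 × 2 / 1000 = 1010 kN.
Design strength φR_n = 0.75 × 1010 = 757 kN.

757 kN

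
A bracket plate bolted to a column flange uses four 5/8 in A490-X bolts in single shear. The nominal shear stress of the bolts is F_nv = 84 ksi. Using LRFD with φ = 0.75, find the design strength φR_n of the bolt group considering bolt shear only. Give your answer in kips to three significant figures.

77.3 kips

A_b = π × 0.625² / 4 = 0.3068 in².
R_n = F_nv · A_b · n · n_s = 84 × 0.3068 × 4 × 1 = 103.1 kips.
Design strength φR_n = 0.75 × 103.1 = 77.3 kips.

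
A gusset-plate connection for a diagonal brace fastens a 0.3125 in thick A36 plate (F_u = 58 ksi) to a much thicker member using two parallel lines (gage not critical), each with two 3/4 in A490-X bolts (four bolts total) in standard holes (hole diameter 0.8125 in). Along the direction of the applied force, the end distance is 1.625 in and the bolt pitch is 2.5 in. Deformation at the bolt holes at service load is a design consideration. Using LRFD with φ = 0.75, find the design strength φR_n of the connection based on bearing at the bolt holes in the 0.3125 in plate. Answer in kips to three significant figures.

88.7 kips

Per bolt r_n = 1.2 l_c t F_u ≤ 2.4 d t F_u; upper limit = 2.4 × 0.75 × 0.3125 × 58 = 32.62 kips.
Edge bolt: l_c = 1.625 − 0.8125/2 = 1.219 in → 1.2 × 1.219 × 0.3125 × 58 = 26.51 → r_n = 26.51 kips.
Interior bolts: l_c = 2.5 − 0.8125 = 1.688 in → 1.2 × 1.688 × 0.3125 × 58 = 36.7 → r_n = 32.62 kips.
R_n = 2 × 26.51 + 2 × 32.62 = 118.3 kips.
Design strength φR_n = 0.75 × 118.3 = 88.7 kips.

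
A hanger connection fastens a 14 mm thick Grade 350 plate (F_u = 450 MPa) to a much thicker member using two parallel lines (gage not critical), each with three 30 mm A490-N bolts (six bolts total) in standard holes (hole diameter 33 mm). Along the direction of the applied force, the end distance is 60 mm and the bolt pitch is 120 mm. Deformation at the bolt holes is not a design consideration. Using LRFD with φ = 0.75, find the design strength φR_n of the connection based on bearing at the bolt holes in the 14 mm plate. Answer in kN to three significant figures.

2320 kN

Per bolt r_n = 1.5 l_c t F_u ≤ 3.0 d t F_u; upper limit = 3.0 × 30 × 14 × 450 / 1000 = 567 kN.
Edge bolt: l_c = 60 − 33/2 = 43.5 mm → 1.5 × 43.5 × 14 × 450 / 1000 = 411.1 → r_n = 411.1 kN.
Interior bolts: l_c = 120 − 33 = 87 mm → 1.5 × 87 × 14 × 450 / 1000 = 822.1 → r_n = 567 kN.
R_n = 2 × 411.1 + 4 × 567 = 3090 kN.
Design strength φR_n = 0.75 × 3090 = 2320 kN.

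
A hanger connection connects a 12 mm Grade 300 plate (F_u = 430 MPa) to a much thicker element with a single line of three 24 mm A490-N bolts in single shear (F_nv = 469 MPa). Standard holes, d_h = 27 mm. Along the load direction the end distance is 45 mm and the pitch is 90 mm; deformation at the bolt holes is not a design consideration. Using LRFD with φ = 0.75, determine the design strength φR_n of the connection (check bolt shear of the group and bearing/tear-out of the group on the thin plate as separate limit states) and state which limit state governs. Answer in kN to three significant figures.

Bolt shear: A_b = π·24²/4 = 452.4 mm²; R_n = 469 × 452.4 × 3 × 1 / 1000 = 636.5 kN → 0.75 × 636.5 = 477 kN.
Bearing (1.5 l_c t F_u ≤ 3.0 d t F_u): upper limit = 3.0·24·12·430 / 1000 = 371.5 kN.
  Edge l_c = 45 − 27/2 = 31.5 → r_n = 243.8 kN; interior l_c = 90 − 27 = 63 → r_n = 371.5 kN.
  R_n,bearing = 1·243.8 + 2·371.5 = 986.8 kN → 0.75 × 986.8 = 740 kN.
Bolt shear governs: 477 kN.

477 kN (bolt shear governs)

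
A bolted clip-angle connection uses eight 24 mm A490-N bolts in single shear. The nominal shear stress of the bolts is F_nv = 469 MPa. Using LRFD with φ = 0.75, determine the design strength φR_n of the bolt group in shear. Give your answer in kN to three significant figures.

A_b = π × 24² / 4 = 452.4 mm².
R_n = F_nv · A_b · n · n_s = 469 × 452.4 × 8 × 1 / 1000 = 1697 kN.
Design strength φR_n = 0.75 × 1697 = 1270 kN.

1270 kN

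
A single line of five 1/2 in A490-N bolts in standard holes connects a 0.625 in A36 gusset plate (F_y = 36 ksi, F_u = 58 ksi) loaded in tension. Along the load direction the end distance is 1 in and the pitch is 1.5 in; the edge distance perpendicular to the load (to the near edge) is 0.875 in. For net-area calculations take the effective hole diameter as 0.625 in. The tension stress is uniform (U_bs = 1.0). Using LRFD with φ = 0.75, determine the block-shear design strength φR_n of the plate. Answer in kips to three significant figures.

83.6 kips

Shear plane L_v = 1 + 4·1.5 = 7 in; A_gv = 7 × 0.625 = 4.375 in².
A_nv = (7 − 4.5·0.625) × 0.625 = 2.617 in².
A_nt = (0.875 − 0.5·0.625) × 0.625 = 0.3516 in².
0.6 F_u A_nv = 91.08 kips; 0.6 F_y A_gv = 94.5 kips → shear rupture governs the shear term.
R_n = 91.08 + 1.0 × 58 × 0.3516 = 111.5 kips.
Design strength φR_n = 0.75 × 111.5 = 83.6 kips.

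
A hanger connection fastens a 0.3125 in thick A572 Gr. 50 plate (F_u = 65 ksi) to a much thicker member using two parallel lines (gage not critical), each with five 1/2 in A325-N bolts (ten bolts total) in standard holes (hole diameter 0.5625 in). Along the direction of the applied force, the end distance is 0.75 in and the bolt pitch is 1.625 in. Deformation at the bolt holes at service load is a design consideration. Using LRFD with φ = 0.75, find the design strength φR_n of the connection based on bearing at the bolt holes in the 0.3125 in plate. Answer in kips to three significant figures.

Per bolt r_n = 1.2 l_c t F_u ≤ 2.4 d t F_u; upper limit = 2.4 × 0.5 × 0.3125 × 65 = 24.38 kips.
Edge bolt: l_c = 0.75 − 0.5625/2 = 0.4688 in → 1.2 × 0.4688 × 0.3125 × 65 = 11.43 → r_n = 11.43 kips.
Interior bolts: l_c = 1.625 − 0.5625 = 1.062 in → 1.2 × 1.062 × 0.3125 × 65 = 25.9 → r_n = 24.38 kips.
R_n = 2 × 11.43 + 8 × 24.38 = 217.9 kips.
Design strength φR_n = 0.75 × 217.9 = 163 kips.

163 kips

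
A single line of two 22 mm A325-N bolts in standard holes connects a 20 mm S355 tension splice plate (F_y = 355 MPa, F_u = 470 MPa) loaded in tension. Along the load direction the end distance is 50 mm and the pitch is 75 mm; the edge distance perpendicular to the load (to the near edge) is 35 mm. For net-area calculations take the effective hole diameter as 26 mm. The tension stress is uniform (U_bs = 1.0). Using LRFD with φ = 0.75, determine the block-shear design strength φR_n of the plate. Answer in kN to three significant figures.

519 kN

Shear plane L_v = 50 + 1·75 = 125 mm; A_gv = 125 × 20 = 2500 mm².
A_nv = (125 − 1.5·26) × 20 = 1720 mm².
A_nt = (35 − 0.5·26) × 20 = 440 mm².
0.6 F_u A_nv = 485 kN; 0.6 F_y A_gv = 532.5 kN → shear rupture governs the shear term.
R_n = 485 + 1.0 × 470 × 440 / 1000 = 691.8 kN.
Design strength φR_n = 0.75 × 691.8 = 519 kN.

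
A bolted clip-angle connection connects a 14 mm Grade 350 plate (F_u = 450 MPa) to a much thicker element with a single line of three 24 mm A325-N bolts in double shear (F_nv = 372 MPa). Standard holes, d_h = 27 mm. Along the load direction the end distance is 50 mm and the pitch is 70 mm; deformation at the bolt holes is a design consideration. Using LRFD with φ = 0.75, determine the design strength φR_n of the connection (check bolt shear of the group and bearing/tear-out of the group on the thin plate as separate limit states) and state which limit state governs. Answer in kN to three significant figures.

Bolt shear: A_b = π·24²/4 = 452.4 mm²; R_n = 372 × 452.4 × 3 × 2 / 1000 = 1010 kN → 0.75 × 1010 = 757 kN.
Bearing (1.2 l_c t F_u ≤ 2.4 d t F_u): upper limit = 2.4·24·14·450 / 1000 = 362.9 kN.
  Edge l_c = 50 − 27/2 = 36.5 → r_n = 275.9 kN; interior l_c = 70 − 27 = 43 → r_n = 325.1 kN.
  R_n,bearing = 1·275.9 + 2·325.1 = 926.1 kN → 0.75 × 926.1 = 695 kN.
Bearing governs: 695 kN.

695 kN (bearing governs)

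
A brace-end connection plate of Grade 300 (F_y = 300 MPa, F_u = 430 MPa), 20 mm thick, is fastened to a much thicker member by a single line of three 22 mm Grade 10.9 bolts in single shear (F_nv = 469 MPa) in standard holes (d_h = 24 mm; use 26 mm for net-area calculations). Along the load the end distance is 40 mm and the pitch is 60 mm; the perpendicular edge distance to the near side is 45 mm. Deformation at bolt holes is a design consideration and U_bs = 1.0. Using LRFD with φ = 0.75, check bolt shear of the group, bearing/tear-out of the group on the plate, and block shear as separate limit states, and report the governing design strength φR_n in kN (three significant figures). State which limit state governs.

Bolt shear: A_b = π·22²/4 = 380.1 mm²; R_n = 469 × 380.1 × 3 × 1 / 1000 = 534.8 kN → 0.75 × 534.8 = 401 kN.
Bearing: edge l_c = 28, r_n = 289 kN; interior l_c = 36, r_n = 371.5 kN; R_n = 289 + 2·371.5 = 1032 kN → 774 kN.
Block shear: A_gv = 3200, A_nv = 1900, A_nt = 640 mm²; R_n = min(0.6F_uA_nv, 0.6F_yA_gv) + U_bs·F_u·A_nt = 765.4 kN → 574 kN.
Bolt shear governs: 401 kN.

401 kN (bolt shear governs)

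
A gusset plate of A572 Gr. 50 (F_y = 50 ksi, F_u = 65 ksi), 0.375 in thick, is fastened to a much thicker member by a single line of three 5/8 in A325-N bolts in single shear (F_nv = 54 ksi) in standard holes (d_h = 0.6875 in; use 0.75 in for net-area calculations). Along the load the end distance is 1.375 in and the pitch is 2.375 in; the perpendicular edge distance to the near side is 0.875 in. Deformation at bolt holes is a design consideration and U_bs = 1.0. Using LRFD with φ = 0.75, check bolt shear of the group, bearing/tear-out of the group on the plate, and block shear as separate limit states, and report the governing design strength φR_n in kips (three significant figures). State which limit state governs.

Bolt shear: A_b = π·0.625²/4 = 0.3068 in²; R_n = 54 × 0.3068 × 3 × 1 = 49.7 kips → 0.75 × 49.7 = 37.3 kips.
Bearing: edge l_c = 1.031, r_n = 30.16 kips; interior l_c = 1.688, r_n = 36.56 kips; R_n = 30.16 + 2·36.56 = 103.3 kips → 77.5 kips.
Block shear: A_gv = 2.297, A_nv = 1.594, A_nt = 0.1875 in²; R_n = min(0.6F_uA_nv, 0.6F_yA_gv) + U_bs·F_u·A_nt = 74.34 kips → 55.8 kips.
Bolt shear governs: 37.3 kips.

37.3 kips (bolt shear governs)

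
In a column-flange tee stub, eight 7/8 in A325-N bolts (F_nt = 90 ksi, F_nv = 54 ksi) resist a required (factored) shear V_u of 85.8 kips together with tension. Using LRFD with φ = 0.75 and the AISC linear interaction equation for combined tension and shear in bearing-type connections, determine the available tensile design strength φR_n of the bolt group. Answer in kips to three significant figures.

279 kips

A_b = π·0.875²/4 = 0.6013 in²; f_rv = 85.8 / (8 × 0.6013) = 17.84 ksi.
F'_nt = 1.3 F_nt − (F_nt / φF_nv) f_rv = 1.3·90 − (90/(0.75·54))·17.84 = 77.37 ksi, capped at F_nt → F'_nt = 77.37 ksi.
R_n = F'_nt · A_b · n = 77.37 × 0.6013 × 8 = 372.2 kips.
Design strength φR_n = 0.75 × 372.2 = 279 kips.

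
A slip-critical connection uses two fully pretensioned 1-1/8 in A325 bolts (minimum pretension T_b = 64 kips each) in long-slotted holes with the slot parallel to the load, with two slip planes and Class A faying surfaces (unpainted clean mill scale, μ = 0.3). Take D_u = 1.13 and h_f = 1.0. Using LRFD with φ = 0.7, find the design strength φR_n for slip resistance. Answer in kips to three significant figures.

60.7 kips

R_n = μ · D_u · h_f · T_b · n_s · n_b = 0.3 × 1.13 × 1.0 × 64 × 2 × 2 = 86.78 kips.
Design strength φR_n = 0.7 × 86.78 = 60.7 kips.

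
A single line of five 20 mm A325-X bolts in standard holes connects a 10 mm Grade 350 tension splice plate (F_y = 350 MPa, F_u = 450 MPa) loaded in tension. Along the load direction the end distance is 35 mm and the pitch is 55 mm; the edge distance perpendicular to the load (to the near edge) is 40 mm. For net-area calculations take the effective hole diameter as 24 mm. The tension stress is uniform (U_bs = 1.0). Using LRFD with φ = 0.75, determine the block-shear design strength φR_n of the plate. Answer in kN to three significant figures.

Shear plane L_v = 35 + 4·55 = 255 mm; A_gv = 255 × 10 = 2550 mm².
A_nv = (255 − 4.5·24) × 10 = 1470 mm².
A_nt = (40 − 0.5·24) × 10 = 280 mm².
0.6 F_u A_nv = 396.9 kN; 0.6 F_y A_gv = 535.5 kN → shear rupture governs the shear term.
R_n = 396.9 + 1.0 × 450 × 280 / 1000 = 522.9 kN.
Design strength φR_n = 0.75 × 522.9 = 392 kN.

392 kN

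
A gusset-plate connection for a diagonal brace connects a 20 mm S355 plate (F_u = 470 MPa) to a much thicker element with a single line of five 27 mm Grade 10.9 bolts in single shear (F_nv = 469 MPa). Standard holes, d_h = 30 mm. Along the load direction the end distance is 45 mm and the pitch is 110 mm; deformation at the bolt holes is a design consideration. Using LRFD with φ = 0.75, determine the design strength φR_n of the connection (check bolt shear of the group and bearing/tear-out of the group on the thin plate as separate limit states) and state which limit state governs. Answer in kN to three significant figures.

Bolt shear: A_b = π·27²/4 = 572.6 mm²; R_n = 469 × 572.6 × 5 × 1 / 1000 = 1343 kN → 0.75 × 1343 = 1010 kN.
Bearing (1.2 l_c t F_u ≤ 2.4 d t F_u): upper limit = 2.4·27·20·470 / 1000 = 609.1 kN.
  Edge l_c = 45 − 30/2 = 30 → r_n = 338.4 kN; interior l_c = 110 − 30 = 80 → r_n = 609.1 kN.
  R_n,bearing = 1·338.4 + 4·609.1 = 2775 kN → 0.75 × 2775 = 2080 kN.
Bolt shear governs: 1010 kN.

1010 kN (bolt shear governs)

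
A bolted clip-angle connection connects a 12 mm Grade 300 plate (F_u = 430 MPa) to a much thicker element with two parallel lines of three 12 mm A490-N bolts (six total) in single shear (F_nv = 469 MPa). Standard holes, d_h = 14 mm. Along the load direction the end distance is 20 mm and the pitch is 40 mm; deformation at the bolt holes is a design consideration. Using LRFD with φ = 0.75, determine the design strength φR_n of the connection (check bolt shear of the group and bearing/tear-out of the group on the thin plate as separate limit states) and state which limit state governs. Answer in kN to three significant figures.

Bolt shear: A_b = π·12²/4 = 113.1 mm²; R_n = 469 × 113.1 × 6 × 1 / 1000 = 318.3 kN → 0.75 × 318.3 = 239 kN.
Bearing (1.2 l_c t F_u ≤ 2.4 d t F_u): upper limit = 2.4·12·12·430 / 1000 = 148.6 kN.
  Edge l_c = 20 − 14/2 = 13 → r_n = 80.5 kN; interior l_c = 40 − 14 = 26 → r_n = 148.6 kN.
  R_n,bearing = 2·80.5 + 4·148.6 = 755.4 kN → 0.75 × 755.4 = 567 kN.
Bolt shear governs: 239 kN.

239 kN (bolt shear governs)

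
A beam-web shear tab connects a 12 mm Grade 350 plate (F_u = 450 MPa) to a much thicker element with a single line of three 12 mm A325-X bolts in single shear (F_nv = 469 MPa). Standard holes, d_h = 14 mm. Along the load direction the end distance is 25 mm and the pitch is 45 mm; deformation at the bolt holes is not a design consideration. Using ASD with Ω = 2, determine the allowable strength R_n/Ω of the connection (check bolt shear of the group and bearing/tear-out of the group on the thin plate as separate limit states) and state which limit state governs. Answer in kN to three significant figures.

79.6 kN (bolt shear governs)

Bolt shear: A_b = π·12²/4 = 113.1 mm²; R_n = 469 × 113.1 × 3 × 1 / 1000 = 159.1 kN → 159.1 / 2 = 79.6 kN.
Bearing (1.5 l_c t F_u ≤ 3.0 d t F_u): upper limit = 3.0·12·12·450 / 1000 = 194.4 kN.
  Edge l_c = 25 − 14/2 = 18 → r_n = 145.8 kN; interior l_c = 45 − 14 = 31 → r_n = 194.4 kN.
  R_n,bearing = 1·145.8 + 2·194.4 = 534.6 kN → 534.6 / 2 = 267 kN.
Bolt shear governs: 79.6 kN.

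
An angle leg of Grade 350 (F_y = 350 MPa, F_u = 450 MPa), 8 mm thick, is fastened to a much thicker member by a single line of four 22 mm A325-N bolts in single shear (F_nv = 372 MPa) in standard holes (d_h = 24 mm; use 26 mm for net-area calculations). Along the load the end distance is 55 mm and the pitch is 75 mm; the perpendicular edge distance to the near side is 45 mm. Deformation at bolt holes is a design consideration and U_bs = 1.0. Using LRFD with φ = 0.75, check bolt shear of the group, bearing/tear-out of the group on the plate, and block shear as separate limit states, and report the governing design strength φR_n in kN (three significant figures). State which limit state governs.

Bolt shear: A_b = π·22²/4 = 380.1 mm²; R_n = 372 × 380.1 × 4 × 1 / 1000 = 565.6 kN → 0.75 × 565.6 = 424 kN.
Bearing: edge l_c = 43, r_n = 185.8 kN; interior l_c = 51, r_n = 190.1 kN; R_n = 185.8 + 3·190.1 = 756 kN → 567 kN.
Block shear: A_gv = 2240, A_nv = 1512, A_nt = 256 mm²; R_n = min(0.6F_uA_nv, 0.6F_yA_gv) + U_bs·F_u·A_nt = 523.4 kN → 393 kN.
Block shear governs: 393 kN.

393 kN (block shear governs)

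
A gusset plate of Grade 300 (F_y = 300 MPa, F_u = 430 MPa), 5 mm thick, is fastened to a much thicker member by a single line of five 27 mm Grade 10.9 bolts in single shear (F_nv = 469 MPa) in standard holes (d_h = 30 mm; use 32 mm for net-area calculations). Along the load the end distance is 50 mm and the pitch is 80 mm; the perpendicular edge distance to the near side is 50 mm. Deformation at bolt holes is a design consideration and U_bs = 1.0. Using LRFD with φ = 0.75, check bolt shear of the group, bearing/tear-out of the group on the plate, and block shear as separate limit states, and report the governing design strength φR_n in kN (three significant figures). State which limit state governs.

Bolt shear: A_b = π·27²/4 = 572.6 mm²; R_n = 469 × 572.6 × 5 × 1 / 1000 = 1343 kN → 0.75 × 1343 = 1010 kN.
Bearing: edge l_c = 35, r_n = 90.3 kN; interior l_c = 50, r_n = 129 kN; R_n = 90.3 + 4·129 = 606.3 kN → 455 kN.
Block shear: A_gv = 1850, A_nv = 1130, A_nt = 170 mm²; R_n = min(0.6F_uA_nv, 0.6F_yA_gv) + U_bs·F_u·A_nt = 364.6 kN → 273 kN.
Block shear governs: 273 kN.

273 kN (block shear governs)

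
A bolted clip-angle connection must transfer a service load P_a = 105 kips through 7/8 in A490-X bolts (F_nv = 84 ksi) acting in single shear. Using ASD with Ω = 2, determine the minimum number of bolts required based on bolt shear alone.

5 bolts

A_b = π·0.875²/4 = 0.6013 in².
Per-bolt allowable strength R_n/Ω = 84 × 0.6013 × 1 / 2 = 25.26 kips.
n ≥ 105 / 25.26 = 4.158 → use 5 bolts.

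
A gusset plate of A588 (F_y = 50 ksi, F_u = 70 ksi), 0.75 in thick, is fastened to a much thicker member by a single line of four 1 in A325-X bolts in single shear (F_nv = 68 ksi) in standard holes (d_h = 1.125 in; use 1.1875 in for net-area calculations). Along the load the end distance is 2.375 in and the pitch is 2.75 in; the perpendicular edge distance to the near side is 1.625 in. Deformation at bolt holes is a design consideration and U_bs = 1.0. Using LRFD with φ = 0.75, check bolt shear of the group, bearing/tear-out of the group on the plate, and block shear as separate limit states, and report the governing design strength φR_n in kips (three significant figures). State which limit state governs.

Bolt shear: A_b = π·1²/4 = 0.7854 in²; R_n = 68 × 0.7854 × 4 × 1 = 213.6 kips → 0.75 × 213.6 = 160 kips.
Bearing: edge l_c = 1.812, r_n = 114.2 kips; interior l_c = 1.625, r_n = 102.4 kips; R_n = 114.2 + 3·102.4 = 421.3 kips → 316 kips.
Block shear: A_gv = 7.969, A_nv = 4.852, A_nt = 0.7734 in²; R_n = min(0.6F_uA_nv, 0.6F_yA_gv) + U_bs·F_u·A_nt = 257.9 kips → 193 kips.
Bolt shear governs: 160 kips.

160 kips (bolt shear governs)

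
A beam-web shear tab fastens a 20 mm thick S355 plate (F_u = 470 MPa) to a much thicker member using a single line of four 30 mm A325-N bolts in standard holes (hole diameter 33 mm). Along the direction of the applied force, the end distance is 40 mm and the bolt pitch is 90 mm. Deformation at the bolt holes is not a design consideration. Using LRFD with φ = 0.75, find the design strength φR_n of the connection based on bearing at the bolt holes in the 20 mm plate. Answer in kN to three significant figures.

2060 kN

Per bolt r_n = 1.5 l_c t F_u ≤ 3.0 d t F_u; upper limit = 3.0 × 30 × 20 × 470 / 1000 = 846 kN.
Edge bolt: l_c = 40 − 33/2 = 23.5 mm → 1.5 × 23.5 × 20 × 470 / 1000 = 331.4 → r_n = 331.4 kN.
Interior bolts: l_c = 90 − 33 = 57 mm → 1.5 × 57 × 20 × 470 / 1000 = 803.7 → r_n = 803.7 kN.
R_n = 1 × 331.4 + 3 × 803.7 = 2742 kN.
Design strength φR_n = 0.75 × 2742 = 2060 kN.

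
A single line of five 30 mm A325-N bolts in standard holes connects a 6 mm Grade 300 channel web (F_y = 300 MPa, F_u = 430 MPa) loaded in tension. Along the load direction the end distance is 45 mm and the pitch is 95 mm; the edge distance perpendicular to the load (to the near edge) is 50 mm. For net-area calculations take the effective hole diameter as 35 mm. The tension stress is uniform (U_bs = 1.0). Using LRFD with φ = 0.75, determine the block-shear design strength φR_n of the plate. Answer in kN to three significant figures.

373 kN

Shear plane L_v = 45 + 4·95 = 425 mm; A_gv = 425 × 6 = 2550 mm².
A_nv = (425 − 4.5·35) × 6 = 1605 mm².
A_nt = (50 − 0.5·35) × 6 = 195 mm².
0.6 F_u A_nv = 414.1 kN; 0.6 F_y A_gv = 459 kN → shear rupture governs the shear term.
R_n = 414.1 + 1.0 × 430 × 195 / 1000 = 497.9 kN.
Design strength φR_n = 0.75 × 497.9 = 373 kN.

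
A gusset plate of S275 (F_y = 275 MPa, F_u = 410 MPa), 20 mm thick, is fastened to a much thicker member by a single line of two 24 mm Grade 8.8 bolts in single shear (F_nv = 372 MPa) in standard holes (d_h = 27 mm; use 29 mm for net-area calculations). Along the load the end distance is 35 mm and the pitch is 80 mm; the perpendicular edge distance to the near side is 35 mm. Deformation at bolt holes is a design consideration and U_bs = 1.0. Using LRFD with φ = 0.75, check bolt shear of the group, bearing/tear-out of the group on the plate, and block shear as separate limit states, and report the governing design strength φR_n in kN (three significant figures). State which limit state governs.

252 kN (bolt shear governs)

Bolt shear: A_b = π·24²/4 = 452.4 mm²; R_n = 372 × 452.4 × 2 × 1 / 1000 = 336.6 kN → 0.75 × 336.6 = 252 kN.
Bearing: edge l_c = 21.5, r_n = 211.6 kN; interior l_c = 53, r_n = 472.3 kN; R_n = 211.6 + 1·472.3 = 683.9 kN → 513 kN.
Block shear: A_gv = 2300, A_nv = 1430, A_nt = 410 mm²; R_n = min(0.6F_uA_nv, 0.6F_yA_gv) + U_bs·F_u·A_nt = 519.9 kN → 390 kN.
Bolt shear governs: 252 kN.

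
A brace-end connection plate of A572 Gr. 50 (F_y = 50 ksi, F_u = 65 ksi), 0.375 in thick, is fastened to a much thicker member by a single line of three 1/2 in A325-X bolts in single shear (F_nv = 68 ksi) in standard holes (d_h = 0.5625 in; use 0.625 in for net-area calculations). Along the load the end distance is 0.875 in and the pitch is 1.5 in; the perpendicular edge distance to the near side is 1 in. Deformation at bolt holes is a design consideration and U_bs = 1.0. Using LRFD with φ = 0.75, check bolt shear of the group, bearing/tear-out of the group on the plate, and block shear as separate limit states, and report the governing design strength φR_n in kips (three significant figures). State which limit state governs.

Bolt shear: A_b = π·0.5²/4 = 0.1963 in²; R_n = 68 × 0.1963 × 3 × 1 = 40.06 kips → 0.75 × 40.06 = 30 kips.
Bearing: edge l_c = 0.5938, r_n = 17.37 kips; interior l_c = 0.9375, r_n = 27.42 kips; R_n = 17.37 + 2·27.42 = 72.21 kips → 54.2 kips.
Block shear: A_gv = 1.453, A_nv = 0.8672, A_nt = 0.2578 in²; R_n = min(0.6F_uA_nv, 0.6F_yA_gv) + U_bs·F_u·A_nt = 50.58 kips → 37.9 kips.
Bolt shear governs: 30 kips.

30 kips (bolt shear governs)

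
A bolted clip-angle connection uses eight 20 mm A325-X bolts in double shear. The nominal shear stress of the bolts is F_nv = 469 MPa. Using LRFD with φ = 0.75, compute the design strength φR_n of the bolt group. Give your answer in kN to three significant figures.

A_b = π × 20² / 4 = 314.2 mm².
R_n = F_nv · A_b · n · n_s = 469 × 314.2 × 8 × 2 / 1000 = 2357 kN.
Design strength φR_n = 0.75 × 2357 = 1770 kN.

1770 kN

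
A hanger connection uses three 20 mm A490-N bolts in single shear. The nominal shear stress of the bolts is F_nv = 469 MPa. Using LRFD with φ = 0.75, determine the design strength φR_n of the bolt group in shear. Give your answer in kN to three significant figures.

332 kN

A_b = π × 20² / 4 = 314.2 mm².
R_n = F_nv · A_b · n · n_s = 469 × 314.2 × 3 × 1 / 1000 = 442 kN.
Design strength φR_n = 0.75 × 442 = 332 kN.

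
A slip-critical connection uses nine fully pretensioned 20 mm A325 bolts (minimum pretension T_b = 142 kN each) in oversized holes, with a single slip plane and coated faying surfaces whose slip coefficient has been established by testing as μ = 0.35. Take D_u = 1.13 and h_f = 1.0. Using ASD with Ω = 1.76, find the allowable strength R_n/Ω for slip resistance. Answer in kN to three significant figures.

287 kN

R_n = μ · D_u · h_f · T_b · n_s · n_b = 0.35 × 1.13 × 1.0 × 142 × 1 × 9 = 505.4 kN.
Allowable strength R_n/Ω = 505.4 / 1.76 = 287 kN.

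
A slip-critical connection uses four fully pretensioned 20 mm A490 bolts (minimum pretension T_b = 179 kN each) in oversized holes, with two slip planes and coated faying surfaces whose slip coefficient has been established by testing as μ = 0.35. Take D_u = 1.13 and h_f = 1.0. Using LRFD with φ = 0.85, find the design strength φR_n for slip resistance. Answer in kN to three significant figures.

481 kN

R_n = μ · D_u · h_f · T_b · n_s · n_b = 0.35 × 1.13 × 1.0 × 179 × 2 × 4 = 566.4 kN.
Design strength φR_n = 0.85 × 566.4 = 481 kN.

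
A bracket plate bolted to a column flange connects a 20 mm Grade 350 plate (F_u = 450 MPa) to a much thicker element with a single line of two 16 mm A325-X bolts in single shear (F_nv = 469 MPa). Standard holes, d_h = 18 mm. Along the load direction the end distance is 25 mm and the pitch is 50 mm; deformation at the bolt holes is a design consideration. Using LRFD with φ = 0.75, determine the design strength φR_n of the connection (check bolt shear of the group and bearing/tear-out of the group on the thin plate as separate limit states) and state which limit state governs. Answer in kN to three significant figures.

141 kN (bolt shear governs)

Bolt shear: A_b = π·16²/4 = 201.1 mm²; R_n = 469 × 201.1 × 2 × 1 / 1000 = 188.6 kN → 0.75 × 188.6 = 141 kN.
Bearing (1.2 l_c t F_u ≤ 2.4 d t F_u): upper limit = 2.4·16·20·450 / 1000 = 345.6 kN.
  Edge l_c = 25 − 18/2 = 16 → r_n = 172.8 kN; interior l_c = 50 − 18 = 32 → r_n = 345.6 kN.
  R_n,bearing = 1·172.8 + 1·345.6 = 518.4 kN → 0.75 × 518.4 = 389 kN.
Bolt shear governs: 141 kN.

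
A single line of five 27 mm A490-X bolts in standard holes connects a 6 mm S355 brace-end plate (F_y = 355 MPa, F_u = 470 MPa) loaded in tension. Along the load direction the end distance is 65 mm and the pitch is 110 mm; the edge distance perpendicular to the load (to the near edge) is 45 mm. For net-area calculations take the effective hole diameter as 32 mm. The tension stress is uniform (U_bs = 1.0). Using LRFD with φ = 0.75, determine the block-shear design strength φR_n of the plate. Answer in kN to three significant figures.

Shear plane L_v = 65 + 4·110 = 505 mm; A_gv = 505 × 6 = 3030 mm².
A_nv = (505 − 4.5·32) × 6 = 2166 mm².
A_nt = (45 − 0.5·32) × 6 = 174 mm².
0.6 F_u A_nv = 610.8 kN; 0.6 F_y A_gv = 645.4 kN → shear rupture governs the shear term.
R_n = 610.8 + 1.0 × 470 × 174 / 1000 = 692.6 kN.
Design strength φR_n = 0.75 × 692.6 = 519 kN.

519 kN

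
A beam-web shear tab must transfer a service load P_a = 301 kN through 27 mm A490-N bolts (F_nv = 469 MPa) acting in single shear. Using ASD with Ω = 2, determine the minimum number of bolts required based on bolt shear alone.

3 bolts

A_b = π·27²/4 = 572.6 mm².
Per-bolt allowable strength R_n/Ω = 469 × 572.6 × 1 / 1000 / 2 = 134.3 kN.
n ≥ 301 / 134.3 = 2.242 → use 3 bolts.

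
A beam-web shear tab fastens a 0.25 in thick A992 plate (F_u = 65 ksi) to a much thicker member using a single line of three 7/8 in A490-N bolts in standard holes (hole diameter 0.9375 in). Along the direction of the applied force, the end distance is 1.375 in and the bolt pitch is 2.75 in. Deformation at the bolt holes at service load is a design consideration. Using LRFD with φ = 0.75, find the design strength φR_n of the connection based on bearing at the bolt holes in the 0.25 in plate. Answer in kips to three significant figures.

Per bolt r_n = 1.2 l_c t F_u ≤ 2.4 d t F_u; upper limit = 2.4 × 0.875 × 0.25 × 65 = 34.12 kips.
Edge bolt: l_c = 1.375 − 0.9375/2 = 0.9062 in → 1.2 × 0.9062 × 0.25 × 65 = 17.67 → r_n = 17.67 kips.
Interior bolts: l_c = 2.75 − 0.9375 = 1.812 in → 1.2 × 1.812 × 0.25 × 65 = 35.34 → r_n = 34.12 kips.
R_n = 1 × 17.67 + 2 × 34.12 = 85.92 kips.
Design strength φR_n = 0.75 × 85.92 = 64.4 kips.

64.4 kips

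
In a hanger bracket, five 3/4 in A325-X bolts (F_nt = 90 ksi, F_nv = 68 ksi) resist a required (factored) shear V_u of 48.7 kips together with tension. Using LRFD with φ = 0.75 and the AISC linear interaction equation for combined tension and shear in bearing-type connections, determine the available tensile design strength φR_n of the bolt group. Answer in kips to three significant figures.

A_b = π·0.75²/4 = 0.4418 in²; f_rv = 48.7 / (5 × 0.4418) = 22.05 ksi.
F'_nt = 1.3 F_nt − (F_nt / φF_nv) f_rv = 1.3·90 − (90/(0.75·68))·22.05 = 78.09 ksi, capped at F_nt → F'_nt = 78.09 ksi.
R_n = F'_nt · A_b · n = 78.09 × 0.4418 × 5 = 172.5 kips.
Design strength φR_n = 0.75 × 172.5 = 129 kips.

129 kips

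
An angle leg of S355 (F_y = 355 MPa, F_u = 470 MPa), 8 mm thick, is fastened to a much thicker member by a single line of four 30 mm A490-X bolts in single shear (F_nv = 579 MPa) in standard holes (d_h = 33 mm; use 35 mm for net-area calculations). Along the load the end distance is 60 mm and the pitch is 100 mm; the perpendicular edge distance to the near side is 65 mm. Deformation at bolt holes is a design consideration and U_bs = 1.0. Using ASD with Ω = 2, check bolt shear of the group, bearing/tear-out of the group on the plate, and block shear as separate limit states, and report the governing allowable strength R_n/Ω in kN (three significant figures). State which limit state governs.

357 kN (block shear governs)

Bolt shear: A_b = π·30²/4 = 706.9 mm²; R_n = 579 × 706.9 × 4 × 1 / 1000 = 1637 kN → 1637 / 2 = 819 kN.
Bearing: edge l_c = 43.5, r_n = 196.3 kN; interior l_c = 67, r_n = 270.7 kN; R_n = 196.3 + 3·270.7 = 1008 kN → 504 kN.
Block shear: A_gv = 2880, A_nv = 1900, A_nt = 380 mm²; R_n = min(0.6F_uA_nv, 0.6F_yA_gv) + U_bs·F_u·A_nt = 714.4 kN → 357 kN.
Block shear governs: 357 kN.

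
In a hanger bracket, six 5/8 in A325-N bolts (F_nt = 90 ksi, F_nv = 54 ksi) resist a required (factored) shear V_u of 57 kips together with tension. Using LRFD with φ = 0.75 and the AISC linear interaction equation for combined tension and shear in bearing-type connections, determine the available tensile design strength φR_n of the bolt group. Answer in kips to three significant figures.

66.5 kips

A_b = π·0.625²/4 = 0.3068 in²; f_rv = 57 / (6 × 0.3068) = 30.97 ksi.
F'_nt = 1.3 F_nt − (F_nt / φF_nv) f_rv = 1.3·90 − (90/(0.75·54))·30.97 = 48.19 ksi, capped at F_nt → F'_nt = 48.19 ksi.
R_n = F'_nt · A_b · n = 48.19 × 0.3068 × 6 = 88.7 kips.
Design strength φR_n = 0.75 × 88.7 = 66.5 kips.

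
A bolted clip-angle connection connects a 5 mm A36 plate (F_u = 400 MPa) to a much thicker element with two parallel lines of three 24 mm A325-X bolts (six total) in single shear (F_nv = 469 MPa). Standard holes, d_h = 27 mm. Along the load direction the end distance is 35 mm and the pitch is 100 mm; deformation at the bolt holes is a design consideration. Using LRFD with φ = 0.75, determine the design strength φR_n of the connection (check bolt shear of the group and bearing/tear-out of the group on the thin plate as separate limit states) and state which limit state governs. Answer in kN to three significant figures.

Bolt shear: A_b = π·24²/4 = 452.4 mm²; R_n = 469 × 452.4 × 6 × 1 / 1000 = 1273 kN → 0.75 × 1273 = 955 kN.
Bearing (1.2 l_c t F_u ≤ 2.4 d t F_u): upper limit = 2.4·24·5·400 / 1000 = 115.2 kN.
  Edge l_c = 35 − 27/2 = 21.5 → r_n = 51.6 kN; interior l_c = 100 − 27 = 73 → r_n = 115.2 kN.
  R_n,bearing = 2·51.6 + 4·115.2 = 564 kN → 0.75 × 564 = 423 kN.
Bearing governs: 423 kN.

423 kN (bearing governs)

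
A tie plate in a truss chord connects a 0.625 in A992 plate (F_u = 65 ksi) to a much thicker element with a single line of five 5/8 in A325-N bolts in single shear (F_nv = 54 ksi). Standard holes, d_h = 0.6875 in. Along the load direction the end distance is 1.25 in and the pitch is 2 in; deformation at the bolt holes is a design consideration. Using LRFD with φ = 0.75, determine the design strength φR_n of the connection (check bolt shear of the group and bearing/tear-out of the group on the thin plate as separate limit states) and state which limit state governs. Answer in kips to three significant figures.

62.1 kips (bolt shear governs)

Bolt shear: A_b = π·0.625²/4 = 0.3068 in²; R_n = 54 × 0.3068 × 5 × 1 = 82.83 kips → 0.75 × 82.83 = 62.1 kips.
Bearing (1.2 l_c t F_u ≤ 2.4 d t F_u): upper limit = 2.4·0.625·0.625·65 = 60.94 kips.
  Edge l_c = 1.25 − 0.6875/2 = 0.9062 → r_n = 44.18 kips; interior l_c = 2 − 0.6875 = 1.312 → r_n = 60.94 kips.
  R_n,bearing = 1·44.18 + 4·60.94 = 287.9 kips → 0.75 × 287.9 = 216 kips.
Bolt shear governs: 62.1 kips.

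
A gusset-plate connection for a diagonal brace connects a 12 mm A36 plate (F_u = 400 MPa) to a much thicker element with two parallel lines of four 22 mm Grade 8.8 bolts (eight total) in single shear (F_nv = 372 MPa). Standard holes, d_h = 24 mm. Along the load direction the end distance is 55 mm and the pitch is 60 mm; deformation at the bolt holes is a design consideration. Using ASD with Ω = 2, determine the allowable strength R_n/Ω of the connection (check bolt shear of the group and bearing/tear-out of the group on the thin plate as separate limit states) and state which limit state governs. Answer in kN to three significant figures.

566 kN (bolt shear governs)

Bolt shear: A_b = π·22²/4 = 380.1 mm²; R_n = 372 × 380.1 × 8 × 1 / 1000 = 1131 kN → 1131 / 2 = 566 kN.
Bearing (1.2 l_c t F_u ≤ 2.4 d t F_u): upper limit = 2.4·22·12·400 / 1000 = 253.4 kN.
  Edge l_c = 55 − 24/2 = 43 → r_n = 247.7 kN; interior l_c = 60 − 24 = 36 → r_n = 207.4 kN.
  R_n,bearing = 2·247.7 + 6·207.4 = 1740 kN → 1740 / 2 = 870 kN.
Bolt shear governs: 566 kN.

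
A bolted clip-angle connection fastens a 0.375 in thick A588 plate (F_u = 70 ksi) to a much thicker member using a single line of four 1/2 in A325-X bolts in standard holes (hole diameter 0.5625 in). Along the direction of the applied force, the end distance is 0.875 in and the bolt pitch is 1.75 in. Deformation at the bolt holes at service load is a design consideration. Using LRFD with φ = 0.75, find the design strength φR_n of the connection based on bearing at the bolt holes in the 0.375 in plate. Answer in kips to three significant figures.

Per bolt r_n = 1.2 l_c t F_u ≤ 2.4 d t F_u; upper limit = 2.4 × 0.5 × 0.375 × 70 = 31.5 kips.
Edge bolt: l_c = 0.875 − 0.5625/2 = 0.5938 in → 1.2 × 0.5938 × 0.375 × 70 = 18.7 → r_n = 18.7 kips.
Interior bolts: l_c = 1.75 − 0.5625 = 1.188 in → 1.2 × 1.188 × 0.375 × 70 = 37.41 → r_n = 31.5 kips.
R_n = 1 × 18.7 + 3 × 31.5 = 113.2 kips.
Design strength φR_n = 0.75 × 113.2 = 84.9 kips.

84.9 kips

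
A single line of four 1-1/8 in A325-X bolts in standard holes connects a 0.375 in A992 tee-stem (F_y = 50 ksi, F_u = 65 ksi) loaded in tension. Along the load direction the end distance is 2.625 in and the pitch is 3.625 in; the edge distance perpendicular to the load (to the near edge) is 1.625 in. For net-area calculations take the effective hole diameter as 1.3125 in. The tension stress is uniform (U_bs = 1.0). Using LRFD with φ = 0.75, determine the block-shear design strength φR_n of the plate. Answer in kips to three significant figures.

115 kips

Shear plane L_v = 2.625 + 3·3.625 = 13.5 in; A_gv = 13.5 × 0.375 = 5.062 in².
A_nv = (13.5 − 3.5·1.3125) × 0.375 = 3.34 in².
A_nt = (1.625 − 0.5·1.3125) × 0.375 = 0.3633 in².
0.6 F_u A_nv = 130.3 kips; 0.6 F_y A_gv = 151.9 kips → shear rupture governs the shear term.
R_n = 130.3 + 1.0 × 65 × 0.3633 = 153.9 kips.
Design strength φR_n = 0.75 × 153.9 = 115 kips.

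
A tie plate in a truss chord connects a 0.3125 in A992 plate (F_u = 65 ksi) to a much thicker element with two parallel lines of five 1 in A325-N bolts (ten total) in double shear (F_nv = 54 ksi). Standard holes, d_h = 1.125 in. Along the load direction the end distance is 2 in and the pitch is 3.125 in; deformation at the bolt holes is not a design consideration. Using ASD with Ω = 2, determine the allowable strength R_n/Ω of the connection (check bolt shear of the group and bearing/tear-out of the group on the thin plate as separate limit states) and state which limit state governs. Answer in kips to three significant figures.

Bolt shear: A_b = π·1²/4 = 0.7854 in²; R_n = 54 × 0.7854 × 10 × 2 = 848.2 kips → 848.2 / 2 = 424 kips.
Bearing (1.5 l_c t F_u ≤ 3.0 d t F_u): upper limit = 3.0·1·0.3125·65 = 60.94 kips.
  Edge l_c = 2 − 1.125/2 = 1.438 → r_n = 43.8 kips; interior l_c = 3.125 − 1.125 = 2 → r_n = 60.94 kips.
  R_n,bearing = 2·43.8 + 8·60.94 = 575.1 kips → 575.1 / 2 = 288 kips.
Bearing governs: 288 kips.

288 kips (bearing governs)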